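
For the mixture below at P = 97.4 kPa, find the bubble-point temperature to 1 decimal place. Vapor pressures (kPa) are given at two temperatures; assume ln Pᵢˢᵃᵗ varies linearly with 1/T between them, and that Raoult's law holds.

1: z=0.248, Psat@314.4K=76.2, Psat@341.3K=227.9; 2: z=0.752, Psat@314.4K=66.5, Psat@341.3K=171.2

T = 323.3 K

Bubble-point temperature: ΣzᵢPᵢˢᵃᵗ(T) = P. Interpolate ln Pᵢˢᵃᵗ = aᵢ + bᵢ/T.
  T = 314.4 K: ΣzᵢPᵢˢᵃᵗ = 68.91 kPa
  T = 341.3 K: ΣzᵢPᵢˢᵃᵗ = 185.26 kPa
  T = 327.9 K: ΣzᵢPᵢˢᵃᵗ = 115.45 kPa
  T = 321.1 K: ΣzᵢPᵢˢᵃᵗ = 89.49 kPa
  T = 324.5 K: ΣzᵢPᵢˢᵃᵗ = 101.77 kPa
  T = 322.8 K: ΣzᵢPᵢˢᵃᵗ = 95.47 kPa
Interpolating between 322.8 K and 324.5 K gives T ≈ 323.3 K.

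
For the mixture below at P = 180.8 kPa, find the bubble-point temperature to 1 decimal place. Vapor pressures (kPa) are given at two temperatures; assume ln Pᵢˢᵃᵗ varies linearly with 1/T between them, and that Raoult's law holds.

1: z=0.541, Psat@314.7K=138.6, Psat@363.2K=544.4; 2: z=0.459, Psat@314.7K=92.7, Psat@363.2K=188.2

Bubble-point temperature: ΣzᵢPᵢˢᵃᵗ(T) = P. Interpolate ln Pᵢˢᵃᵗ = aᵢ + bᵢ/T.
  T = 314.7 K: ΣzᵢPᵢˢᵃᵗ = 117.53 kPa
  T = 363.2 K: ΣzᵢPᵢˢᵃᵗ = 380.90 kPa
  T = 338.9 K: ΣzᵢPᵢˢᵃᵗ = 217.98 kPa
  T = 326.8 K: ΣzᵢPᵢˢᵃᵗ = 161.35 kPa
  T = 332.9 K: ΣzᵢPᵢˢᵃᵗ = 188.14 kPa
  T = 329.9 K: ΣzᵢPᵢˢᵃᵗ = 174.54 kPa
  T = 331.4 K: ΣzᵢPᵢˢᵃᵗ = 181.24 kPa
Interpolating between 329.9 K and 331.4 K gives T ≈ 331.3 K.

T = 331.3 K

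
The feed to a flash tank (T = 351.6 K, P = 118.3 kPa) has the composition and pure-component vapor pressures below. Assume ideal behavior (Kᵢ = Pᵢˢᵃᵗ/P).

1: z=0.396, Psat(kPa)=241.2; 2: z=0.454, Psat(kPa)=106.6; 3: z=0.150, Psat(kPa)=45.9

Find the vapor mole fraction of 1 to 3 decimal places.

Raoult's law: Kᵢ = Pᵢˢᵃᵗ/P = Pᵢˢᵃᵗ/118.3.
  K_1 = 241.2/118.3 = 2.03888, K_2 = 106.6/118.3 = 0.90110, K_3 = 45.9/118.3 = 0.38800
Material balance + equilibrium reduce to Σ zᵢ(Kᵢ−1)/(1+V/F(Kᵢ−1)) = 0.
Feasibility: ΣzᵢKᵢ = 1.275, Σzᵢ/Kᵢ = 1.085 — both > 1, two phases present.
Newton–Raphson from V/F = 0.5:
  V/F = 0.500: g = 0.0912, g' = -0.307 → V/F = 0.798
  V/F = 0.798: g = -0.0031, g' = -0.347 → V/F = 0.789
Converged at V/F = 0.789.
Compositions from xᵢ = zᵢ/(1+V/F(Kᵢ−1)), yᵢ = Kᵢxᵢ:
  1: x = 0.218, y = 0.444
  2: x = 0.492, y = 0.444
  3: x = 0.290, y = 0.112

y_1 = 0.444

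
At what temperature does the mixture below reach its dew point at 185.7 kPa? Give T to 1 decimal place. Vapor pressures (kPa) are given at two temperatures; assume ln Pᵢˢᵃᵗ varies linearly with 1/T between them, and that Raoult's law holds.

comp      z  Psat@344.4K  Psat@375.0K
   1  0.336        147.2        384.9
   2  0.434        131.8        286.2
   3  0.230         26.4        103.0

Dew-point temperature: Σzᵢ·P/Pᵢˢᵃᵗ(T) = 1. Interpolate ln Pᵢˢᵃᵗ = aᵢ + bᵢ/T.
  T = 344.4 K: ΣzᵢP/Pᵢˢᵃᵗ = 2.6532
  T = 375.0 K: ΣzᵢP/Pᵢˢᵃᵗ = 0.8584
  T = 359.7 K: ΣzᵢP/Pᵢˢᵃᵗ = 1.4607
  T = 367.4 K: ΣzᵢP/Pᵢˢᵃᵗ = 1.1094
  T = 371.2 K: ΣzᵢP/Pᵢˢᵃᵗ = 0.9741
  T = 369.3 K: ΣzᵢP/Pᵢˢᵃᵗ = 1.0391
Interpolating between 369.3 K and 371.2 K gives T ≈ 370.4 K.

T = 370.4 K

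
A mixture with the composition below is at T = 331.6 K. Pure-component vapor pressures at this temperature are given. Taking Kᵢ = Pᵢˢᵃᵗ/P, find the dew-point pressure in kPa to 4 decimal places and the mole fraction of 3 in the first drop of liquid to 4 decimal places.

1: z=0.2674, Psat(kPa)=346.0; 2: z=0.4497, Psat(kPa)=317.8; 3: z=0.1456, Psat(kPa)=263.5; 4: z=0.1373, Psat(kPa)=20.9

At the dew point ψ → 1, so Σzᵢ/Kᵢ = 1 with Kᵢ = Pᵢˢᵃᵗ/P ⇒ 1/P = Σzᵢ/Pᵢˢᵃᵗ.
1/P = 0.2674/346.0 + 0.4497/317.8 + 0.1456/263.5 + 0.1373/20.9 = 0.0093098 ⇒ P = 107.4135 kPa
xᵢ = zᵢP/Pᵢˢᵃᵗ ⇒ x_3 = 0.1456·107.4135/263.5 = 0.0594

Pdew = 107.4135 kPa, x_3 = 0.0594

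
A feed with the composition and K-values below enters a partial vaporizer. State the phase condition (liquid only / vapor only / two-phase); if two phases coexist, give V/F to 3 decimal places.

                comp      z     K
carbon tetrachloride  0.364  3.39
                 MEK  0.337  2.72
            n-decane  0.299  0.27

two-phase, V/F = 0.813

ΣzᵢKᵢ = 2.231; Σzᵢ/Kᵢ = 1.339.
Both exceed 1, so a two-phase solution exists.
Let ψ = V/F and solve Σ zᵢ(Kᵢ−1)/(1+ψ(Kᵢ−1)) = 0.
Newton–Raphson from ψ = 0.5:
  ψ = 0.500: g = 0.3642, g' = -1.115 → ψ = 0.827
  ψ = 0.827: g = -0.0188, g' = -1.418 → ψ = 0.813
Converged at ψ = 0.813.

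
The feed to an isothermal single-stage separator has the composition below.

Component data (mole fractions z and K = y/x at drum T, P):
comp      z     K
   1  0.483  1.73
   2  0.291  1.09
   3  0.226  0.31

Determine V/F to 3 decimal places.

V/F = 0.609

Material balance + equilibrium reduce to Σ zᵢ(Kᵢ−1)/(1+V/F(Kᵢ−1)) = 0.
Feasibility: ΣzᵢKᵢ = 1.223, Σzᵢ/Kᵢ = 1.275 — both > 1, two phases present.
Newton–Raphson from V/F = 0.6:
  V/F = 0.600: g = 0.0039, g' = -0.440 → V/F = 0.609
Converged at V/F = 0.609.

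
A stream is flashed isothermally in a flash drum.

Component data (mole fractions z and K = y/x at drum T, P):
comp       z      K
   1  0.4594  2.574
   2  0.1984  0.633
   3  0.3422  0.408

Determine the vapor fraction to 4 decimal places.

ψ = 0.5436

Rachford–Rice: g(ψ) = Σ zᵢ(Kᵢ−1)/(1+ψ(Kᵢ−1)) = 0.
g(0) = ΣzᵢKᵢ − 1 = 0.4477 and g(1) = 1 − Σzᵢ/Kᵢ = -0.3306, so a root lies in (0, 1).
Newton–Raphson from ψ = 0.42:
  ψ = 0.4200: g = 0.07961, g' = -0.6623 → ψ = 0.5402
  ψ = 0.5402: g = 0.00215, g' = -0.6332 → ψ = 0.5436
Converged at ψ = 0.5436.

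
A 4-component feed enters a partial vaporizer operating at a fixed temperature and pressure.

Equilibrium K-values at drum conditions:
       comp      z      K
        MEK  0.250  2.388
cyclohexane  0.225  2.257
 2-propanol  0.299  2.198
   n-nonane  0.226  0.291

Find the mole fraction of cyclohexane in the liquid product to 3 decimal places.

Rachford–Rice: g(ψ) = Σ zᵢ(Kᵢ−1)/(1+ψ(Kᵢ−1)) = 0.
Feasibility: ΣzᵢKᵢ = 1.828, Σzᵢ/Kᵢ = 1.117 — both > 1, two phases present.
Newton iteration, ψ⁰ = 0.65:
  ψ = 0.650: g = 0.2423, g' = -0.767 → ψ = 0.966
  ψ = 0.966: g = -0.0661, g' = -1.396 → ψ = 0.918
  ψ = 0.918: g = -0.0049, g' = -1.200 → ψ = 0.914
Converged at ψ = 0.914.
Compositions from xᵢ = zᵢ/(1+ψ(Kᵢ−1)), yᵢ = Kᵢxᵢ:
  MEK: x = 0.110, y = 0.263
  cyclohexane: x = 0.105, y = 0.236
  2-propanol: x = 0.143, y = 0.314
  n-nonane: x = 0.642, y = 0.187

x_cyclohexane = 0.105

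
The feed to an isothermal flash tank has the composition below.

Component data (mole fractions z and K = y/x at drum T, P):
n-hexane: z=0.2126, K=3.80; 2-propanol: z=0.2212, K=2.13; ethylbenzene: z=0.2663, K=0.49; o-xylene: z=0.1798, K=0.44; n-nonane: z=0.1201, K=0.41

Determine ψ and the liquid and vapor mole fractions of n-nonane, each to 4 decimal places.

ψ = 0.4795, x_n-nonane = 0.1675, y_n-nonane = 0.0687

Material balance + equilibrium reduce to Σ zᵢ(Kᵢ−1)/(1+ψ(Kᵢ−1)) = 0.
Check two-phase: ΣzᵢKᵢ = 1.5379 > 1 and Σzᵢ/Kᵢ = 1.4048 > 1, so g(0) = 0.5379 > 0 and g(1) = -0.4048 < 0.
Newton–Raphson from ψ = 0.47:
  ψ = 0.4700: g = 0.00695, g' = -0.7350 → ψ = 0.4795
Converged at ψ = 0.4795.
Compositions from xᵢ = zᵢ/(1+ψ(Kᵢ−1)), yᵢ = Kᵢxᵢ:
  n-hexane: x = 0.0908, y = 0.3449
  2-propanol: x = 0.1435, y = 0.3056
  ethylbenzene: x = 0.3525, y = 0.1727
  o-xylene: x = 0.2458, y = 0.1082
  n-nonane: x = 0.1675, y = 0.0687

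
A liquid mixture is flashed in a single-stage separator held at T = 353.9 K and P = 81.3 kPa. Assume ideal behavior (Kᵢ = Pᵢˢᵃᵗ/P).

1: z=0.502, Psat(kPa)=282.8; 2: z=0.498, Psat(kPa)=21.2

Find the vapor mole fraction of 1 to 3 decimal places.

Raoult's law: Kᵢ = Pᵢˢᵃᵗ/P = Pᵢˢᵃᵗ/81.3.
  K_1 = 282.8/81.3 = 3.47847, K_2 = 21.2/81.3 = 0.26076
Iterate (Newton) starting at ψ = 0.5:
  ψ = 0.500: g = -0.0284, g' = -1.300 → ψ = 0.478
Converged at ψ = 0.478.
Compositions from xᵢ = zᵢ/(1+ψ(Kᵢ−1)), yᵢ = Kᵢxᵢ:
  1: x = 0.230, y = 0.799
  2: x = 0.770, y = 0.201

y_1 = 0.799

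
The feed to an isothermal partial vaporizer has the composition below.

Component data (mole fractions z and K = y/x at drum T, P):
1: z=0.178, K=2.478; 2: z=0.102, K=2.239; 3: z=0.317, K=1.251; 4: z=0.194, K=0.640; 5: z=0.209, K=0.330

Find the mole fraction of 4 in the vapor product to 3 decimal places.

Let β = V/F and solve Σ zᵢ(Kᵢ−1)/(1+β(Kᵢ−1)) = 0.
g(0) = ΣzᵢKᵢ − 1 = 0.259 and g(1) = 1 − Σzᵢ/Kᵢ = -0.307, so a root lies in (0, 1).
Newton iteration, β⁰ = 0.31:
  β = 0.310: g = 0.0902, g' = -0.463 → β = 0.505
  β = 0.505: g = 0.0021, g' = -0.454 → β = 0.509
Converged at β = 0.509.
Compositions from xᵢ = zᵢ/(1+β(Kᵢ−1)), yᵢ = Kᵢxᵢ:
  1: x = 0.102, y = 0.252
  2: x = 0.063, y = 0.140
  3: x = 0.281, y = 0.352
  4: x = 0.238, y = 0.152
  5: x = 0.317, y = 0.105

y_4 = 0.152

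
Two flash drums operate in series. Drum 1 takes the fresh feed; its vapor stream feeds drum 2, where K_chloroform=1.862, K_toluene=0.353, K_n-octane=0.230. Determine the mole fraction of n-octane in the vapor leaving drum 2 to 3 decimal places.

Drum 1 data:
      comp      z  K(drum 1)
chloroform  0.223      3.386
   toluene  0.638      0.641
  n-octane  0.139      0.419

Drum 1:
Rachford–Rice: g(ψ₁) = Σ zᵢ(Kᵢ−1)/(1+ψ₁(Kᵢ−1)) = 0.
Feasibility: ΣzᵢKᵢ = 1.222, Σzᵢ/Kᵢ = 1.393 — both > 1, two phases present.
Iterate (Newton) starting at ψ₁ = 0.5:
  ψ₁ = 0.500: g = -0.1503, g' = -0.479 → ψ₁ = 0.186
  ψ₁ = 0.186: g = 0.0323, g' = -0.762 → ψ₁ = 0.229
  ψ₁ = 0.229: g = 0.0016, g' = -0.691 → ψ₁ = 0.231
Converged at ψ₁ = 0.231.
Drum-1 compositions:
  chloroform: x = 0.144, y = 0.487
  toluene: x = 0.696, y = 0.446
  n-octane: x = 0.161, y = 0.067
Drum-2 feed = drum-1 vapor: z₂ = (0.4868, 0.4459, 0.0673).
Drum 2:
Rachford–Rice: g(ψ₂) = Σ zᵢ(Kᵢ−1)/(1+ψ₂(Kᵢ−1)) = 0.
Feasibility: ΣzᵢKᵢ = 1.079, Σzᵢ/Kᵢ = 1.817 — both > 1, two phases present.
Newton–Raphson from ψ₂ = 0.5:
  ψ₂ = 0.500: g = -0.2175, g' = -0.690 → ψ₂ = 0.185
  ψ₂ = 0.185: g = -0.0261, g' = -0.564 → ψ₂ = 0.138
Converged at ψ₂ = 0.138.
  chloroform: x = 0.435, y = 0.810
  toluene: x = 0.490, y = 0.173
  n-octane: x = 0.075, y = 0.017

y_n-octane (drum 2) = 0.017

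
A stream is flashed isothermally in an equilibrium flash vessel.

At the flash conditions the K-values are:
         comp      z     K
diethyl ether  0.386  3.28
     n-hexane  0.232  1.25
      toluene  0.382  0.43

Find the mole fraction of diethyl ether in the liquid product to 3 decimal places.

Rachford–Rice: g(V/F) = Σ zᵢ(Kᵢ−1)/(1+V/F(Kᵢ−1)) = 0.
g(0) = ΣzᵢKᵢ − 1 = 0.720 and g(1) = 1 − Σzᵢ/Kᵢ = -0.192, so a root lies in (0, 1).
Newton iteration, V/F⁰ = 0.51:
  V/F = 0.510: g = 0.1514, g' = -0.687 → V/F = 0.730
  V/F = 0.730: g = 0.0062, g' = -0.657 → V/F = 0.740
Converged at V/F = 0.740.
Compositions from xᵢ = zᵢ/(1+V/F(Kᵢ−1)), yᵢ = Kᵢxᵢ:
  diethyl ether: x = 0.144, y = 0.471
  n-hexane: x = 0.196, y = 0.245
  toluene: x = 0.661, y = 0.284

x_diethyl ether = 0.144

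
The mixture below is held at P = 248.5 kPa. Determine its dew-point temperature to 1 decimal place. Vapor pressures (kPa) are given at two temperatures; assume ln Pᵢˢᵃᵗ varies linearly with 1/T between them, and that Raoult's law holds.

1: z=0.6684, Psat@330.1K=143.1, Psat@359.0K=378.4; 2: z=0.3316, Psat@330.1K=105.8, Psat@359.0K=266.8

T = 349.7 K

Dew-point temperature: Σzᵢ·P/Pᵢˢᵃᵗ(T) = 1. Interpolate ln Pᵢˢᵃᵗ = aᵢ + bᵢ/T.
  T = 330.1 K: ΣzᵢP/Pᵢˢᵃᵗ = 1.9396
  T = 359.0 K: ΣzᵢP/Pᵢˢᵃᵗ = 0.7478
  T = 344.6 K: ΣzᵢP/Pᵢˢᵃᵗ = 1.1785
  T = 351.8 K: ΣzᵢP/Pᵢˢᵃᵗ = 0.9344
  T = 348.2 K: ΣzᵢP/Pᵢˢᵃᵗ = 1.0481
  T = 350.0 K: ΣzᵢP/Pᵢˢᵃᵗ = 0.9893
Interpolating between 348.2 K and 350.0 K gives T ≈ 349.7 K.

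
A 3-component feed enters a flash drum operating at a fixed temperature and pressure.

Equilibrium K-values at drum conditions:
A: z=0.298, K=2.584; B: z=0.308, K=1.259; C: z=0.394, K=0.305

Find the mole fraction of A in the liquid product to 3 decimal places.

Newton–Raphson from ψ = 0.5:
  ψ = 0.500: g = -0.0856, g' = -0.696 → ψ = 0.377
  ψ = 0.377: g = -0.0028, g' = -0.660 → ψ = 0.373
Converged at ψ = 0.373.
Compositions from xᵢ = zᵢ/(1+ψ(Kᵢ−1)), yᵢ = Kᵢxᵢ:
  A: x = 0.187, y = 0.484
  B: x = 0.281, y = 0.354
  C: x = 0.532, y = 0.162

x_A = 0.187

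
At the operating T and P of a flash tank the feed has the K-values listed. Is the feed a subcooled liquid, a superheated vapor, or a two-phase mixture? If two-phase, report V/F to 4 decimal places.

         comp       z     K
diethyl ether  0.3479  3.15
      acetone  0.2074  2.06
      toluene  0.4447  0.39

two-phase, V/F = 0.6410

ΣzᵢKᵢ = 1.6966; Σzᵢ/Kᵢ = 1.3514.
Both exceed 1, so a two-phase solution exists.
Newton–Raphson from ψ = 0.66:
  ψ = 0.6600: g = -0.01552, g' = -0.8192 → ψ = 0.6411
  ψ = 0.6411: g = -0.00006, g' = -0.8132 → ψ = 0.6410
Converged at ψ = 0.6410.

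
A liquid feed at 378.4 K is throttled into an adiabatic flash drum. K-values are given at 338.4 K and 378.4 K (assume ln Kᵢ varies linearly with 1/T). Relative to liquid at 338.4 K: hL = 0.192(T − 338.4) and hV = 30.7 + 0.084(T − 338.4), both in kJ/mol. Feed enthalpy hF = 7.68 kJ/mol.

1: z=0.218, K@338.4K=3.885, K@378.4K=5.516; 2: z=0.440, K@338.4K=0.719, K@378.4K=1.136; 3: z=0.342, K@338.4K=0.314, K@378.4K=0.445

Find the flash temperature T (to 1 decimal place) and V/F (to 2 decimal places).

T = 342.0 K, V/F = 0.23

Adiabatic flash: solve Rachford–Rice at each trial T, then check hF = ψ·hV(T) + (1−ψ)·hL(T).
  T = 338.4 K: K = (3.885, 0.719, 0.314), RR gives ψ = 0.196, H_out = 6.013 kJ/mol
  T = 378.4 K: K = (5.516, 1.136, 0.445), RR gives ψ = 0.665, H_out = 25.221 kJ/mol
  T = 358.4 K: K = (4.675, 0.915, 0.377), RR gives ψ = 0.403, H_out = 15.347 kJ/mol
  T = 348.4 K: K = (4.273, 0.814, 0.345), RR gives ψ = 0.294, H_out = 10.619 kJ/mol
  T = 343.4 K: K = (4.077, 0.766, 0.329), RR gives ψ = 0.244, H_out = 8.307 kJ/mol
  T = 340.9 K: K = (3.981, 0.742, 0.322), RR gives ψ = 0.219, H_out = 7.159 kJ/mol
  T = 342.1 K: K = (4.027, 0.753, 0.325), RR gives ψ = 0.231, H_out = 7.710 kJ/mol
Linear interpolation between T = 340.9 (H_out = 7.159) and T = 342.1 (H_out = 7.710) on hF = 7.68 gives T ≈ 342.0 K, at which ψ = 0.23.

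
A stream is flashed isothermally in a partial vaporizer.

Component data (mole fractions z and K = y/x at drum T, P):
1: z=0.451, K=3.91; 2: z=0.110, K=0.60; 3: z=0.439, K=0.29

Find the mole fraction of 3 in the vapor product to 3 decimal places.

y_3 = 0.197

Newton iteration, β⁰ = 0.39:
  β = 0.390: g = 0.1316, g' = -1.286 → β = 0.492
  β = 0.492: g = 0.0055, g' = -1.196 → β = 0.497
Converged at β = 0.497.
Compositions from xᵢ = zᵢ/(1+β(Kᵢ−1)), yᵢ = Kᵢxᵢ:
  1: x = 0.184, y = 0.721
  2: x = 0.137, y = 0.082
  3: x = 0.678, y = 0.197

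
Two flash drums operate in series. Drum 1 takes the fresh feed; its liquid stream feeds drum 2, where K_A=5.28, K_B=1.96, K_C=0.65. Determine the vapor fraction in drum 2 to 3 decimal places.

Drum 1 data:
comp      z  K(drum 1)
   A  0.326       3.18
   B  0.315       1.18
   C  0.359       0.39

Drum 1:
Rachford–Rice: g(ψ₁) = Σ zᵢ(Kᵢ−1)/(1+ψ₁(Kᵢ−1)) = 0.
Feasibility: ΣzᵢKᵢ = 1.548, Σzᵢ/Kᵢ = 1.290 — both > 1, two phases present.
Newton iteration, ψ₁⁰ = 0.5:
  ψ₁ = 0.500: g = 0.0770, g' = -0.640 → ψ₁ = 0.620
  ψ₁ = 0.620: g = 0.0008, g' = -0.634 → ψ₁ = 0.622
Converged at ψ₁ = 0.622.
Drum-1 compositions:
  A: x = 0.138, y = 0.440
  B: x = 0.283, y = 0.334
  C: x = 0.578, y = 0.226
Drum-2 feed = drum-1 liquid: z₂ = (0.1384, 0.2833, 0.5783).
Drum 2:
Rachford–Rice: g(ψ₂) = Σ zᵢ(Kᵢ−1)/(1+ψ₂(Kᵢ−1)) = 0.
Check two-phase: ΣzᵢKᵢ = 1.662 > 1 and Σzᵢ/Kᵢ = 1.060 > 1, so g(0) = 0.662 > 0 and g(1) = -0.060 < 0.
Iterate (Newton) starting at ψ₂ = 0.5:
  ψ₂ = 0.500: g = 0.1271, g' = -0.480 → ψ₂ = 0.765
  ψ₂ = 0.765: g = 0.0192, g' = -0.358 → ψ₂ = 0.818
  ψ₂ = 0.818: g = 0.0003, g' = -0.346 → ψ₂ = 0.819
Converged at ψ₂ = 0.819.
  A: x = 0.031, y = 0.162
  B: x = 0.159, y = 0.311
  C: x = 0.811, y = 0.527

V/F (drum 2) = 0.819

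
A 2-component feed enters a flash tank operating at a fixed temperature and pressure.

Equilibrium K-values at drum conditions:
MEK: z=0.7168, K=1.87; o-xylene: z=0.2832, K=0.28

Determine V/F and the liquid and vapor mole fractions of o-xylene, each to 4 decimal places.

V/F = 0.6700, x_o-xylene = 0.5472, y_o-xylene = 0.1532

Rachford–Rice: g(V/F) = Σ zᵢ(Kᵢ−1)/(1+V/F(Kᵢ−1)) = 0.
g(0) = ΣzᵢKᵢ − 1 = 0.4197 and g(1) = 1 − Σzᵢ/Kᵢ = -0.3947, so a root lies in (0, 1).
Binary case is linear: z₁(K₁−1)(1+V/F(K₂−1)) + z₂(K₂−1)(1+V/F(K₁−1)) = 0
⇒ V/F = [z₁(K₁−1)+z₂(K₂−1)] / [−(K₁−1)(K₂−1)] = 0.41971/0.62640 = 0.6700
Compositions from xᵢ = zᵢ/(1+V/F(Kᵢ−1)), yᵢ = Kᵢxᵢ:
  MEK: x = 0.4528, y = 0.8468
  o-xylene: x = 0.5472, y = 0.1532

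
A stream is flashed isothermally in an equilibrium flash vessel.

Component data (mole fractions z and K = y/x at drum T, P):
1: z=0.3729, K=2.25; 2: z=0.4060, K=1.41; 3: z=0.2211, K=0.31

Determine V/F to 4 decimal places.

V/F = 0.8246

Iterate (Newton) starting at V/F = 0.5:
  V/F = 0.5000: g = 0.19207, g' = -0.5130 → V/F = 0.8744
  V/F = 0.8744: g = -0.03937, g' = -0.8390 → V/F = 0.8275
  V/F = 0.8275: g = -0.00216, g' = -0.7507 → V/F = 0.8246
Converged at V/F = 0.8246.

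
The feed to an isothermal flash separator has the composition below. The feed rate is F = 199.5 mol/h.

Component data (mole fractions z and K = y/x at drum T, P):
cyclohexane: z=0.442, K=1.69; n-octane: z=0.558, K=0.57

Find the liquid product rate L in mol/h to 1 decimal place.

Material balance + equilibrium reduce to Σ zᵢ(Kᵢ−1)/(1+ψ(Kᵢ−1)) = 0.
g(0) = ΣzᵢKᵢ − 1 = 0.065 and g(1) = 1 − Σzᵢ/Kᵢ = -0.240, so a root lies in (0, 1).
Iterate (Newton) starting at ψ = 0.36:
  ψ = 0.360: g = -0.0396, g' = -0.279 → ψ = 0.218
  ψ = 0.218: g = 0.0002, g' = -0.285 → ψ = 0.219
Converged at ψ = 0.219.
Then V = ψ·F = 0.2192·199.5 = 43.7 mol/h and L = F − V = 155.8 mol/h.

L = 155.8 mol/h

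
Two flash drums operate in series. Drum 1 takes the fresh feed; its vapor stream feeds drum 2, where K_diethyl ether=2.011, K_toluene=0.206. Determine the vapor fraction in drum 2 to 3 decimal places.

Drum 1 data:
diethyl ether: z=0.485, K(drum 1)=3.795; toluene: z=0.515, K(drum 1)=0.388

V/F (drum 2) = 0.544

Drum 1:
Let ψ₁ = V/F and solve Σ zᵢ(Kᵢ−1)/(1+ψ₁(Kᵢ−1)) = 0.
Feasibility: ΣzᵢKᵢ = 2.040, Σzᵢ/Kᵢ = 1.455 — both > 1, two phases present.
Newton iteration, ψ₁⁰ = 0.5:
  ψ₁ = 0.500: g = 0.1113, g' = -1.060 → ψ₁ = 0.605
  ψ₁ = 0.605: g = 0.0033, g' = -1.010 → ψ₁ = 0.608
Converged at ψ₁ = 0.608.
Drum-1 compositions:
  diethyl ether: x = 0.180, y = 0.682
  toluene: x = 0.820, y = 0.318
Drum-2 feed = drum-1 vapor: z₂ = (0.6817, 0.3183).
Drum 2:
Rachford–Rice: g(ψ₂) = Σ zᵢ(Kᵢ−1)/(1+ψ₂(Kᵢ−1)) = 0.
g(0) = ΣzᵢKᵢ − 1 = 0.436 and g(1) = 1 − Σzᵢ/Kᵢ = -0.884, so a root lies in (0, 1).
Iterate (Newton) starting at ψ₂ = 0.5:
  ψ₂ = 0.500: g = 0.0387, g' = -0.859 → ψ₂ = 0.545
  ψ₂ = 0.545: g = -0.0012, g' = -0.913 → ψ₂ = 0.544
Converged at ψ₂ = 0.544.
  diethyl ether: x = 0.440, y = 0.885
  toluene: x = 0.560, y = 0.115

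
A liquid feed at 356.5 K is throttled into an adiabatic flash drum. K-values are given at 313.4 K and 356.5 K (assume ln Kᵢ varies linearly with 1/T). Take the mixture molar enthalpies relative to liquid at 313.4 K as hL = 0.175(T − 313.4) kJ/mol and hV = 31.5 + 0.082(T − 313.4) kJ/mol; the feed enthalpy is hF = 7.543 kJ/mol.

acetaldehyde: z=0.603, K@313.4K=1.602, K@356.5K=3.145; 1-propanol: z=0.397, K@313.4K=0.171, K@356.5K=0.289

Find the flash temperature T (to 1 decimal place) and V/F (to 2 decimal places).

T = 318.6 K, V/F = 0.21

Adiabatic flash: solve Rachford–Rice at each trial T, then check hF = ψ·hV(T) + (1−ψ)·hL(T).
  T = 313.4 K: K = (1.602, 0.171), RR gives ψ = 0.068, H_out = 2.139 kJ/mol
  T = 356.5 K: K = (3.145, 0.289), RR gives ψ = 0.663, H_out = 25.770 kJ/mol
  T = 334.9 K: K = (2.292, 0.226), RR gives ψ = 0.472, H_out = 17.680 kJ/mol
  T = 324.1 K: K = (1.926, 0.197), RR gives ψ = 0.323, H_out = 11.712 kJ/mol
  T = 318.8 K: K = (1.761, 0.184), RR gives ψ = 0.217, H_out = 7.677 kJ/mol
  T = 316.1 K: K = (1.680, 0.177), RR gives ψ = 0.149, H_out = 5.142 kJ/mol
  T = 317.5 K: K = (1.722, 0.181), RR gives ψ = 0.186, H_out = 6.507 kJ/mol
  T = 318.1 K: K = (1.740, 0.182), RR gives ψ = 0.201, H_out = 7.058 kJ/mol
Linear interpolation between T = 318.1 (H_out = 7.058) and T = 318.8 (H_out = 7.677) on hF = 7.543 gives T ≈ 318.6 K, at which ψ = 0.21.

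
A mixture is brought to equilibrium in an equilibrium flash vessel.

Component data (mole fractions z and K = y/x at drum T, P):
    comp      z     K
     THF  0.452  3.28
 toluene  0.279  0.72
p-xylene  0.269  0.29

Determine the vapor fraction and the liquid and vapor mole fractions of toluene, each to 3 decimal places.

Rachford–Rice: g(ψ) = Σ zᵢ(Kᵢ−1)/(1+ψ(Kᵢ−1)) = 0.
Feasibility: ΣzᵢKᵢ = 1.761, Σzᵢ/Kᵢ = 1.453 — both > 1, two phases present.
Iterate (Newton) starting at ψ = 0.5:
  ψ = 0.500: g = 0.0946, g' = -0.869 → ψ = 0.609
  ψ = 0.609: g = 0.0009, g' = -0.865 → ψ = 0.610
Converged at ψ = 0.610.
Compositions from xᵢ = zᵢ/(1+ψ(Kᵢ−1)), yᵢ = Kᵢxᵢ:
  THF: x = 0.189, y = 0.620
  toluene: x = 0.336, y = 0.242
  p-xylene: x = 0.474, y = 0.138

ψ = 0.610, x_toluene = 0.336, y_toluene = 0.242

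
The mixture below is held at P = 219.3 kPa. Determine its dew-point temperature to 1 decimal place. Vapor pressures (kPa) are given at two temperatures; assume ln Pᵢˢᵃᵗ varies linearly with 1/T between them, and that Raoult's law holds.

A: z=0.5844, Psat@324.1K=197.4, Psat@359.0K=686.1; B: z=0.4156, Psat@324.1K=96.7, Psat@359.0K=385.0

Dew-point temperature: Σzᵢ·P/Pᵢˢᵃᵗ(T) = 1. Interpolate ln Pᵢˢᵃᵗ = aᵢ + bᵢ/T.
  T = 324.1 K: ΣzᵢP/Pᵢˢᵃᵗ = 1.5917
  T = 359.0 K: ΣzᵢP/Pᵢˢᵃᵗ = 0.4235
  T = 341.6 K: ΣzᵢP/Pᵢˢᵃᵗ = 0.7918
  T = 332.9 K: ΣzᵢP/Pᵢˢᵃᵗ = 1.1100
  T = 337.2 K: ΣzᵢP/Pᵢˢᵃᵗ = 0.9373
  T = 335.0 K: ΣzᵢP/Pᵢˢᵃᵗ = 1.0214
  T = 336.1 K: ΣzᵢP/Pᵢˢᵃᵗ = 0.9783
Interpolating between 335.0 K and 336.1 K gives T ≈ 335.5 K.

T = 335.5 K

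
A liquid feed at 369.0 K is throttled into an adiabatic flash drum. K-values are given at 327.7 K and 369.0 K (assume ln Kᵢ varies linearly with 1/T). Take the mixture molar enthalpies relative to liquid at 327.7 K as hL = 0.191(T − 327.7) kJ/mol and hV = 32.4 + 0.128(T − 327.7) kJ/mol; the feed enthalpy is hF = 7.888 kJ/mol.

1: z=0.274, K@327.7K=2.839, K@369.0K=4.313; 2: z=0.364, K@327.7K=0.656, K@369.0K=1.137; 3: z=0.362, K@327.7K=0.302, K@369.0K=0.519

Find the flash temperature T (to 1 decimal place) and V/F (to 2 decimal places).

T = 333.8 K, V/F = 0.21

Adiabatic flash: solve Rachford–Rice at each trial T, then check hF = ψ·hV(T) + (1−ψ)·hL(T).
  T = 327.7 K: K = (2.839, 0.656, 0.302), RR gives ψ = 0.127, H_out = 4.126 kJ/mol
  T = 369.0 K: K = (4.313, 1.137, 0.519), RR gives ψ = 0.823, H_out = 32.425 kJ/mol
  T = 348.4 K: K = (3.545, 0.878, 0.403), RR gives ψ = 0.423, H_out = 17.094 kJ/mol
  T = 338.0 K: K = (3.181, 0.762, 0.350), RR gives ψ = 0.268, H_out = 10.464 kJ/mol
  T = 332.9 K: K = (3.010, 0.708, 0.326), RR gives ψ = 0.197, H_out = 7.325 kJ/mol
  T = 335.4 K: K = (3.093, 0.734, 0.337), RR gives ψ = 0.232, H_out = 8.860 kJ/mol
  T = 334.1 K: K = (3.050, 0.721, 0.331), RR gives ψ = 0.214, H_out = 8.061 kJ/mol
Linear interpolation between T = 332.9 (H_out = 7.325) and T = 334.1 (H_out = 8.061) on hF = 7.888 gives T ≈ 333.8 K, at which ψ = 0.21.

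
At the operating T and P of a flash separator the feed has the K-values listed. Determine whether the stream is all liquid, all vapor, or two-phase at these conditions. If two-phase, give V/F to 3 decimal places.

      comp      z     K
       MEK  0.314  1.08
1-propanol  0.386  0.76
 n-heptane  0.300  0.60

ΣzᵢKᵢ = 0.812; Σzᵢ/Kᵢ = 1.299.
Since ΣzᵢKᵢ < 1 the mixture is below its bubble point — single liquid phase.

all liquid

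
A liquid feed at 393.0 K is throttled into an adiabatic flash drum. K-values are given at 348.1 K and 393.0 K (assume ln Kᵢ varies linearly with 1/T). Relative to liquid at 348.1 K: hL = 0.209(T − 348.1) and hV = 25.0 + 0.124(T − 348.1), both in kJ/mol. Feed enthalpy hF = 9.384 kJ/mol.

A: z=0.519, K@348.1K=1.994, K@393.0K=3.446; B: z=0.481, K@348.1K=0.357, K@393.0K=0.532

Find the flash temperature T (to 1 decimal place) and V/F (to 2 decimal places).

Adiabatic flash: solve Rachford–Rice at each trial T, then check hF = ψ·hV(T) + (1−ψ)·hL(T).
  T = 348.1 K: K = (1.994, 0.357), RR gives ψ = 0.323, H_out = 8.081 kJ/mol
  T = 393.0 K: K = (3.446, 0.532), RR gives ψ = 0.912, H_out = 28.710 kJ/mol
  T = 370.6 K: K = (2.667, 0.441), RR gives ψ = 0.640, H_out = 19.487 kJ/mol
  T = 359.4 K: K = (2.318, 0.398), RR gives ψ = 0.498, H_out = 14.328 kJ/mol
  T = 353.8 K: K = (2.154, 0.378), RR gives ψ = 0.417, H_out = 11.417 kJ/mol
  T = 351.0 K: K = (2.074, 0.367), RR gives ψ = 0.373, H_out = 9.835 kJ/mol
  T = 349.6 K: K = (2.035, 0.362), RR gives ψ = 0.349, H_out = 9.004 kJ/mol
Linear interpolation between T = 349.6 (H_out = 9.004) and T = 351.0 (H_out = 9.835) on hF = 9.384 gives T ≈ 350.2 K, at which ψ = 0.36.

T = 350.2 K, V/F = 0.36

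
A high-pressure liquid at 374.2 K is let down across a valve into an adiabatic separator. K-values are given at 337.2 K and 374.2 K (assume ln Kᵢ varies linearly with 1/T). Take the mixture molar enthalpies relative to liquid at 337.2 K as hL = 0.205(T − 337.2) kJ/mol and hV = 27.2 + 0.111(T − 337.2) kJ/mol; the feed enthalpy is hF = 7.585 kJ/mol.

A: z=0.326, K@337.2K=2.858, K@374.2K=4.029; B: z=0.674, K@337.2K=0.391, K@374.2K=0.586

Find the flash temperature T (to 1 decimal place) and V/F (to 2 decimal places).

T = 343.6 K, V/F = 0.24

Adiabatic flash: solve Rachford–Rice at each trial T, then check hF = ψ·hV(T) + (1−ψ)·hL(T).
  T = 337.2 K: K = (2.858, 0.391), RR gives ψ = 0.173, H_out = 4.693 kJ/mol
  T = 374.2 K: K = (4.029, 0.586), RR gives ψ = 0.565, H_out = 20.986 kJ/mol
  T = 355.7 K: K = (3.424, 0.484), RR gives ψ = 0.353, H_out = 12.790 kJ/mol
  T = 346.4 K: K = (3.134, 0.436), RR gives ψ = 0.262, H_out = 8.788 kJ/mol
  T = 341.8 K: K = (2.995, 0.413), RR gives ψ = 0.218, H_out = 6.768 kJ/mol
  T = 344.1 K: K = (3.064, 0.424), RR gives ψ = 0.240, H_out = 7.783 kJ/mol
  T = 343.0 K: K = (3.031, 0.419), RR gives ψ = 0.229, H_out = 7.299 kJ/mol
  T = 343.6 K: K = (3.049, 0.422), RR gives ψ = 0.235, H_out = 7.564 kJ/mol
Linear interpolation between T = 343.6 (H_out = 7.564) and T = 344.1 (H_out = 7.783) on hF = 7.585 gives T ≈ 343.6 K, at which ψ = 0.24.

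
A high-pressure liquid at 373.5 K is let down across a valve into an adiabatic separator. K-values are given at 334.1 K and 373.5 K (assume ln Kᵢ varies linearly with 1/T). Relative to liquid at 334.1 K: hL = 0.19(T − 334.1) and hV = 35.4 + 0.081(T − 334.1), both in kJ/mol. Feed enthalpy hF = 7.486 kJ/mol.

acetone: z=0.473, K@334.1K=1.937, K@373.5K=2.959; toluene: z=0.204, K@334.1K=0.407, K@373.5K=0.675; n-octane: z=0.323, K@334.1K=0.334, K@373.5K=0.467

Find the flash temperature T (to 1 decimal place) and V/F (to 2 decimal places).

T = 335.5 K, V/F = 0.20

Adiabatic flash: solve Rachford–Rice at each trial T, then check hF = ψ·hV(T) + (1−ψ)·hL(T).
  T = 334.1 K: K = (1.937, 0.407, 0.334), RR gives ψ = 0.179, H_out = 6.335 kJ/mol
  T = 373.5 K: K = (2.959, 0.675, 0.467), RR gives ψ = 0.751, H_out = 30.856 kJ/mol
  T = 353.8 K: K = (2.422, 0.532, 0.399), RR gives ψ = 0.485, H_out = 19.885 kJ/mol
  T = 344.0 K: K = (2.174, 0.467, 0.366), RR gives ψ = 0.345, H_out = 13.723 kJ/mol
  T = 339.1 K: K = (2.055, 0.437, 0.350), RR gives ψ = 0.267, H_out = 10.265 kJ/mol
  T = 336.6 K: K = (1.996, 0.422, 0.342), RR gives ψ = 0.224, H_out = 8.359 kJ/mol
  T = 335.4 K: K = (1.967, 0.415, 0.338), RR gives ψ = 0.203, H_out = 7.404 kJ/mol
Linear interpolation between T = 335.4 (H_out = 7.404) and T = 336.6 (H_out = 8.359) on hF = 7.486 gives T ≈ 335.5 K, at which ψ = 0.20.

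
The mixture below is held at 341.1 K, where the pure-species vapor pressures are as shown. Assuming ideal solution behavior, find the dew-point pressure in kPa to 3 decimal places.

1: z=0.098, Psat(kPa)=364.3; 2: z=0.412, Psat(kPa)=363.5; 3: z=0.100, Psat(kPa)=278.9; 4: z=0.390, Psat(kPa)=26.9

Pdew = 61.504 kPa

At the dew point ψ → 1, so Σzᵢ/Kᵢ = 1 with Kᵢ = Pᵢˢᵃᵗ/P ⇒ 1/P = Σzᵢ/Pᵢˢᵃᵗ.
1/P = 0.098/364.3 + 0.412/363.5 + 0.100/278.9 + 0.390/26.9 = 0.016259 ⇒ P = 61.504 kPa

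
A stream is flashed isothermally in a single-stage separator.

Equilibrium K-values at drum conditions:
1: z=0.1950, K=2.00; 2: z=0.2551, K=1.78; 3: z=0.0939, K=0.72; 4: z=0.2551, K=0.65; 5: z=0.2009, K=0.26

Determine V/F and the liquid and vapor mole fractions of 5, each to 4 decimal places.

Rachford–Rice: g(V/F) = Σ zᵢ(Kᵢ−1)/(1+V/F(Kᵢ−1)) = 0.
Check two-phase: ΣzᵢKᵢ = 1.1297 > 1 and Σzᵢ/Kᵢ = 1.5364 > 1, so g(0) = 0.1297 > 0 and g(1) = -0.5364 < 0.
Newton–Raphson from V/F = 0.5:
  V/F = 0.5000: g = -0.10162, g' = -0.5000 → V/F = 0.2968
  V/F = 0.2968: g = -0.00686, g' = -0.4466 → V/F = 0.2814
Converged at V/F = 0.2814.
Compositions from xᵢ = zᵢ/(1+V/F(Kᵢ−1)), yᵢ = Kᵢxᵢ:
  1: x = 0.1522, y = 0.3044
  2: x = 0.2092, y = 0.3724
  3: x = 0.1019, y = 0.0734
  4: x = 0.2830, y = 0.1839
  5: x = 0.2537, y = 0.0660

V/F = 0.2814, x_5 = 0.2537, y_5 = 0.0660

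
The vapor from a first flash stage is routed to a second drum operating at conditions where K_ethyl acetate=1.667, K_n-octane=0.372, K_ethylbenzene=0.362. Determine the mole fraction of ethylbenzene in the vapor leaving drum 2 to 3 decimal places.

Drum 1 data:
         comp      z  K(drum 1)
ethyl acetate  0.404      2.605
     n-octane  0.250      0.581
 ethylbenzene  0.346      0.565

Drum 1:
Newton–Raphson from ψ₁ = 0.5:
  ψ₁ = 0.500: g = 0.0349, g' = -0.497 → ψ₁ = 0.570
  ψ₁ = 0.570: g = 0.0008, g' = -0.475 → ψ₁ = 0.572
Converged at ψ₁ = 0.572.
Drum-1 compositions:
  ethyl acetate: x = 0.211, y = 0.549
  n-octane: x = 0.329, y = 0.191
  ethylbenzene: x = 0.461, y = 0.260
Drum-2 feed = drum-1 vapor: z₂ = (0.5488, 0.1910, 0.2602).
Drum 2:
Rachford–Rice: g(ψ₂) = Σ zᵢ(Kᵢ−1)/(1+ψ₂(Kᵢ−1)) = 0.
Check two-phase: ΣzᵢKᵢ = 1.080 > 1 and Σzᵢ/Kᵢ = 1.562 > 1, so g(0) = 0.080 > 0 and g(1) = -0.562 < 0.
Newton iteration, ψ₂⁰ = 0.6:
  ψ₂ = 0.600: g = -0.2001, g' = -0.597 → ψ₂ = 0.265
  ψ₂ = 0.265: g = -0.0325, g' = -0.438 → ψ₂ = 0.190
  ψ₂ = 0.190: g = -0.0005, g' = -0.427 → ψ₂ = 0.189
Converged at ψ₂ = 0.189.
  ethyl acetate: x = 0.487, y = 0.812
  n-octane: x = 0.217, y = 0.081
  ethylbenzene: x = 0.296, y = 0.107

y_ethylbenzene (drum 2) = 0.107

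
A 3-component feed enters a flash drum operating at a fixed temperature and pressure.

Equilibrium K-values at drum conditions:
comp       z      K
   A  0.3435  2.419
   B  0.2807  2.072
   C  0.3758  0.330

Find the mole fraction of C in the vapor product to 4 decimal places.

Rachford–Rice: g(ψ) = Σ zᵢ(Kᵢ−1)/(1+ψ(Kᵢ−1)) = 0.
Check two-phase: ΣzᵢKᵢ = 1.5366 > 1 and Σzᵢ/Kᵢ = 1.4163 > 1, so g(0) = 0.5366 > 0 and g(1) = -0.4163 < 0.
Iterate (Newton) starting at ψ = 0.46:
  ψ = 0.4600: g = 0.13249, g' = -0.7504 → ψ = 0.6366
  ψ = 0.6366: g = -0.00408, g' = -0.8178 → ψ = 0.6316
Converged at ψ = 0.6316.
Compositions from xᵢ = zᵢ/(1+ψ(Kᵢ−1)), yᵢ = Kᵢxᵢ:
  A: x = 0.1812, y = 0.4382
  B: x = 0.1674, y = 0.3468
  C: x = 0.6515, y = 0.2150

y_C = 0.2150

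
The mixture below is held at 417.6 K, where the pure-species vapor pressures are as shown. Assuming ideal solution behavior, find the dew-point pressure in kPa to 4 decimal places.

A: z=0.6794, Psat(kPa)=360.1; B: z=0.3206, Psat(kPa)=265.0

Pdew = 322.9443 kPa

At the dew point ψ → 1, so Σzᵢ/Kᵢ = 1 with Kᵢ = Pᵢˢᵃᵗ/P ⇒ 1/P = Σzᵢ/Pᵢˢᵃᵗ.
1/P = 0.6794/360.1 + 0.3206/265.0 = 0.0030965 ⇒ P = 322.9443 kPa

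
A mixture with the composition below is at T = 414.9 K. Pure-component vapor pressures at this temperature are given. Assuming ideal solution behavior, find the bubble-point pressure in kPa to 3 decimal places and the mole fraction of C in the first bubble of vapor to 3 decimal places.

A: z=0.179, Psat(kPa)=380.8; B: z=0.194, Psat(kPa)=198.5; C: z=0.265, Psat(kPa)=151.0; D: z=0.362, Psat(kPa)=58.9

Pbub = 168.009 kPa, y_C = 0.238

At the bubble point ψ → 0, so ΣzᵢKᵢ = 1 with Kᵢ = Pᵢˢᵃᵗ/P ⇒ P = ΣzᵢPᵢˢᵃᵗ.
P = 0.179·380.8 + 0.194·198.5 + 0.265·151.0 + 0.362·58.9 = 168.009 kPa
yᵢ = zᵢPᵢˢᵃᵗ/P ⇒ y_C = 0.265·151.0/168.009 = 0.238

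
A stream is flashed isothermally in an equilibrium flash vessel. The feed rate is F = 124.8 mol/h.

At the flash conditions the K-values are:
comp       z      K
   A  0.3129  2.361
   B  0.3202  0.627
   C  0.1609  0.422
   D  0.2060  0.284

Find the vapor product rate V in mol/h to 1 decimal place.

Let ψ = V/F and solve Σ zᵢ(Kᵢ−1)/(1+ψ(Kᵢ−1)) = 0.
g(0) = ΣzᵢKᵢ − 1 = 0.0659 and g(1) = 1 − Σzᵢ/Kᵢ = -0.7498, so a root lies in (0, 1).
Iterate (Newton) starting at ψ = 0.5:
  ψ = 0.5000: g = -0.25395, g' = -0.6351 → ψ = 0.1001
  ψ = 0.1001: g = -0.00690, g' = -0.6801 → ψ = 0.0900
  ψ = 0.0900: g = 0.00004, g' = -0.6882 → ψ = 0.0901
Converged at ψ = 0.0901.
Then V = ψ·F = 0.0901·124.8 = 11.2 mol/h and L = F − V = 113.6 mol/h.

V = 11.2 mol/h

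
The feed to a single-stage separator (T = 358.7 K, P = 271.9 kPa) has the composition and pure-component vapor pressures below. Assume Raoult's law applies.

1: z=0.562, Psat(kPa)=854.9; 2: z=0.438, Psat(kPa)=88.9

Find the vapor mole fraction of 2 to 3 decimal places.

y_2 = 0.249

Raoult's law: Kᵢ = Pᵢˢᵃᵗ/P = Pᵢˢᵃᵗ/271.9.
  K_1 = 854.9/271.9 = 3.14417, K_2 = 88.9/271.9 = 0.32696
Material balance + equilibrium reduce to Σ zᵢ(Kᵢ−1)/(1+ψ(Kᵢ−1)) = 0.
Feasibility: ΣzᵢKᵢ = 1.910, Σzᵢ/Kᵢ = 1.518 — both > 1, two phases present.
Binary case is linear: z₁(K₁−1)(1+ψ(K₂−1)) + z₂(K₂−1)(1+ψ(K₁−1)) = 0
⇒ ψ = [z₁(K₁−1)+z₂(K₂−1)] / [−(K₁−1)(K₂−1)] = 0.9102/1.4431 = 0.631
Compositions from xᵢ = zᵢ/(1+ψ(Kᵢ−1)), yᵢ = Kᵢxᵢ:
  1: x = 0.239, y = 0.751
  2: x = 0.761, y = 0.249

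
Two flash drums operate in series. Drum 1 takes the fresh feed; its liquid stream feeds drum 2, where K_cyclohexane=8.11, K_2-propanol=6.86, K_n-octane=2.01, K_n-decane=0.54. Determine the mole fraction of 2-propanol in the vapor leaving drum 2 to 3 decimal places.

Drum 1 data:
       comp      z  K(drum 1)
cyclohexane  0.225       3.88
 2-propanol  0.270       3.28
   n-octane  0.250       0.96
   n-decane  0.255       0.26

Drum 1:
Rachford–Rice: g(ψ₁) = Σ zᵢ(Kᵢ−1)/(1+ψ₁(Kᵢ−1)) = 0.
Feasibility: ΣzᵢKᵢ = 2.065, Σzᵢ/Kᵢ = 1.381 — both > 1, two phases present.
Newton iteration, ψ₁⁰ = 0.47:
  ψ₁ = 0.470: g = 0.2730, g' = -0.993 → ψ₁ = 0.745
  ψ₁ = 0.745: g = 0.0033, g' = -1.075 → ψ₁ = 0.748
Converged at ψ₁ = 0.748.
Drum-1 compositions:
  cyclohexane: x = 0.071, y = 0.277
  2-propanol: x = 0.100, y = 0.327
  n-octane: x = 0.258, y = 0.247
  n-decane: x = 0.571, y = 0.149
Drum-2 feed = drum-1 liquid: z₂ = (0.0713, 0.0998, 0.2577, 0.5712).
Drum 2:
Let ψ₂ = V/F and solve Σ zᵢ(Kᵢ−1)/(1+ψ₂(Kᵢ−1)) = 0.
g(0) = ΣzᵢKᵢ − 1 = 1.090 and g(1) = 1 − Σzᵢ/Kᵢ = -0.209, so a root lies in (0, 1).
Newton iteration, ψ₂⁰ = 0.46:
  ψ₂ = 0.460: g = 0.1215, g' = -0.766 → ψ₂ = 0.619
  ψ₂ = 0.619: g = 0.0133, g' = -0.620 → ψ₂ = 0.640
Converged at ψ₂ = 0.640.
  cyclohexane: x = 0.013, y = 0.104
  2-propanol: x = 0.021, y = 0.144
  n-octane: x = 0.156, y = 0.315
  n-decane: x = 0.810, y = 0.437

y_2-propanol (drum 2) = 0.144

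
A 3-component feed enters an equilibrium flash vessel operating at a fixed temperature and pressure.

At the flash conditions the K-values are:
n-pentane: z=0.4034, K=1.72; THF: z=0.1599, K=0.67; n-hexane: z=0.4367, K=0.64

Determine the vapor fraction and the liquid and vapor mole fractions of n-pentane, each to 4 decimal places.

Rachford–Rice: g(ψ) = Σ zᵢ(Kᵢ−1)/(1+ψ(Kᵢ−1)) = 0.
Check two-phase: ΣzᵢKᵢ = 1.0805 > 1 and Σzᵢ/Kᵢ = 1.1555 > 1, so g(0) = 0.0805 > 0 and g(1) = -0.1555 < 0.
Newton–Raphson from ψ = 0.5:
  ψ = 0.5000: g = -0.04135, g' = -0.2222 → ψ = 0.3139
  ψ = 0.3139: g = 0.00080, g' = -0.2327 → ψ = 0.3173
Converged at ψ = 0.3173.
Compositions from xᵢ = zᵢ/(1+ψ(Kᵢ−1)), yᵢ = Kᵢxᵢ:
  n-pentane: x = 0.3284, y = 0.5648
  THF: x = 0.1786, y = 0.1197
  n-hexane: x = 0.4930, y = 0.3155

ψ = 0.3173, x_n-pentane = 0.3284, y_n-pentane = 0.5648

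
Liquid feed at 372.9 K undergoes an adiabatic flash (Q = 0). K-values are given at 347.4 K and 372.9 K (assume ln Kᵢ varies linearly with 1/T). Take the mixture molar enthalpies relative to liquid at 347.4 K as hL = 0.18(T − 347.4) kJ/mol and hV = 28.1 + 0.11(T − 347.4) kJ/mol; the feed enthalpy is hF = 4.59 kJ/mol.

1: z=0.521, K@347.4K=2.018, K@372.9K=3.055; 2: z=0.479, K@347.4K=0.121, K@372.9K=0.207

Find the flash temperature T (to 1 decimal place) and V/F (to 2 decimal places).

T = 349.2 K, V/F = 0.15

Adiabatic flash: solve Rachford–Rice at each trial T, then check hF = ψ·hV(T) + (1−ψ)·hL(T).
  T = 347.4 K: K = (2.018, 0.121), RR gives ψ = 0.122, H_out = 3.433 kJ/mol
  T = 372.9 K: K = (3.055, 0.207), RR gives ψ = 0.424, H_out = 15.745 kJ/mol
  T = 360.1 K: K = (2.499, 0.160), RR gives ψ = 0.300, H_out = 10.461 kJ/mol
  T = 353.8 K: K = (2.252, 0.139), RR gives ψ = 0.223, H_out = 7.314 kJ/mol
  T = 350.6 K: K = (2.133, 0.130), RR gives ψ = 0.176, H_out = 5.483 kJ/mol
  T = 349.0 K: K = (2.075, 0.125), RR gives ψ = 0.150, H_out = 4.489 kJ/mol
Linear interpolation between T = 349.0 (H_out = 4.489) and T = 350.6 (H_out = 5.483) on hF = 4.59 gives T ≈ 349.2 K, at which ψ = 0.15.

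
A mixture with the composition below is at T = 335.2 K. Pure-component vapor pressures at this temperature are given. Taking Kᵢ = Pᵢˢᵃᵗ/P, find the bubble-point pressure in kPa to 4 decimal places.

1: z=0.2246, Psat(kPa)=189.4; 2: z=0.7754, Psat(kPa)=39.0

Pbub = 72.7798 kPa

At the bubble point ψ → 0, so ΣzᵢKᵢ = 1 with Kᵢ = Pᵢˢᵃᵗ/P ⇒ P = ΣzᵢPᵢˢᵃᵗ.
P = 0.2246·189.4 + 0.7754·39.0 = 72.7798 kPa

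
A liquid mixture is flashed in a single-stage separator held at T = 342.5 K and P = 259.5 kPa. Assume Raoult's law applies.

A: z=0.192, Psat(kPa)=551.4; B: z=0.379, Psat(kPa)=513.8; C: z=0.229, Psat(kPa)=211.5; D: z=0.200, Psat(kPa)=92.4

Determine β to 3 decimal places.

Raoult's law: Kᵢ = Pᵢˢᵃᵗ/P = Pᵢˢᵃᵗ/259.5.
  K_A = 551.4/259.5 = 2.12486, K_B = 513.8/259.5 = 1.97996, K_C = 211.5/259.5 = 0.81503, K_D = 92.4/259.5 = 0.35607
Newton–Raphson from β = 0.5:
  β = 0.500: g = 0.1509, g' = -0.453 → β = 0.833
  β = 0.833: g = -0.0118, g' = -0.572 → β = 0.812
Converged at β = 0.812.

β = 0.812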